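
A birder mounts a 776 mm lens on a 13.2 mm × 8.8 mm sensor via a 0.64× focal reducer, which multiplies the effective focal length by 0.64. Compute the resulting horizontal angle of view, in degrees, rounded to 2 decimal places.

1.52°

Effective focal length f = 776 × 0.64 = 496.64 mm.
α = 2·arctan(13.2 / (2 × 496.64)) = 2·arctan(0.01329) ≈ 1.5228°.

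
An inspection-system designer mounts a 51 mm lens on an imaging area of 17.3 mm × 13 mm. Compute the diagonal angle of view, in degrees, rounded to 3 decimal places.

23.956°

Sensor diagonal = √(17.3² + 13²) = √468.2900 ≈ 21.6400 mm.
Angle of view α = 2·arctan(d/2f) with d = 21.6400 mm and f = 51 mm.
d/2f = 0.21216; arctan(0.21216) ≈ 11.9781°, so α ≈ 23.9562°.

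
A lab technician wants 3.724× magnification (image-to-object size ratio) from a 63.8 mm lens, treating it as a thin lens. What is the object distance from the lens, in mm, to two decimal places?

80.93 mm

With m = dᵢ/dₒ and 1/f = 1/dₒ + 1/dᵢ, substituting dᵢ = m·dₒ gives 1/f = (1 + 1/m)/dₒ, hence dₒ = f·(1 + 1/m).
dₒ = 63.8 × (1 + 1/3.724) = 63.8 × 1.26853 ≈ 80.932 mm.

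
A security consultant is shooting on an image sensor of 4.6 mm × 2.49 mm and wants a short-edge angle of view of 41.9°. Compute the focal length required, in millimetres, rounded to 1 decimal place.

From α = 2·arctan(h/2f) we get f = h / (2·tan(α/2)).
With h = 2.49 mm and α/2 = 20.95°, tan(α/2) ≈ 0.38286, so f ≈ 2.49 / 0.76573 ≈ 3.2518 mm.

3.3 mm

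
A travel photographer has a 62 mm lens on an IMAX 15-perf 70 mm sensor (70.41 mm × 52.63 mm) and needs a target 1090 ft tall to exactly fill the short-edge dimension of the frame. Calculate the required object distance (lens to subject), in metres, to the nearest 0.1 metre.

W: 1090 ft × 304.8 mm/ft = 332231.99 mm.
Magnification m = h/W = dᵢ/dₒ; combined with 1/f = 1/dₒ + 1/dᵢ this gives dₒ = f·(1 + W/h).
dₒ = 62 mm × (1 + 332232/52.63) = 62 × 6313.5972 ≈ 391443.025 mm = 391.443 m.

391.4 m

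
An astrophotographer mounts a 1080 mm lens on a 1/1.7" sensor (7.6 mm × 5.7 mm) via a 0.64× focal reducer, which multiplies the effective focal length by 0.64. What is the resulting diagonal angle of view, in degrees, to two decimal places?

Effective focal length f = 1080 × 0.64 = 691.2 mm.
Sensor diagonal = √(7.6² + 5.7²) = √90.2500 ≈ 9.5000 mm.
α = 2·arctan(9.500 / (2 × 691.2)) = 2·arctan(0.00687) ≈ 0.7875°.

0.79°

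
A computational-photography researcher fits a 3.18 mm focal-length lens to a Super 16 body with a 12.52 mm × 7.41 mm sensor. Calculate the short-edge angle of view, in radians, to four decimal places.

1.7230 rad

Angle of view α = 2·arctan(h/2f) with h = 7.41 mm and f = 3.18 mm.
h/2f = 1.16509; arctan(1.16509) ≈ 0.8615 rad, so α ≈ 1.7230 rad.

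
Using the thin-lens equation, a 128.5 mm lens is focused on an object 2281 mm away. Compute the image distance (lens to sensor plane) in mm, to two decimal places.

1/dᵢ = 1/f − 1/dₒ = 1/128.5 − 1/2281 = 0.0073437 mm⁻¹.
dᵢ = 1/0.0073437 ≈ 136.1712 mm.

136.17 mm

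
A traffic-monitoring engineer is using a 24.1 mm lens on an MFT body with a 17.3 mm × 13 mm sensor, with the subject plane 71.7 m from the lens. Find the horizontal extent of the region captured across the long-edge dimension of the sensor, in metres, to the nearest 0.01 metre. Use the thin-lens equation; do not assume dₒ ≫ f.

51.45 m

dₒ: 71.7 m = 71700 mm.
Similar triangles through the lens centre give W/dₒ = w/dᵢ; with 1/f = 1/dₒ + 1/dᵢ this gives W = w·(dₒ − f)/f.
W = 17.3 mm × (71700 − 24.1) / 24.1 = 17.3 × 2974.1037 ≈ 51451.995 mm = 51.452 m.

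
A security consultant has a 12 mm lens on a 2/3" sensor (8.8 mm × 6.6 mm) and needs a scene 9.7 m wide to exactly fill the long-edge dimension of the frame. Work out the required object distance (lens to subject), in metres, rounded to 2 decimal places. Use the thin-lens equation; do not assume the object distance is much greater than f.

13.24 m

W: 9.7 m = 9700 mm.
Magnification m = w/W = dᵢ/dₒ; combined with 1/f = 1/dₒ + 1/dᵢ this gives dₒ = f·(1 + W/w).
dₒ = 12 mm × (1 + 9700/8.8) = 12 × 1103.2727 ≈ 13239.273 mm = 13.2393 m.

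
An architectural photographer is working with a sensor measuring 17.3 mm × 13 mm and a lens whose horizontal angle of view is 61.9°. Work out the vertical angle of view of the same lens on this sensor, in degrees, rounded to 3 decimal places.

From the horizontal AOV: f = 17.3 / (2·tan(30.95°)) = 17.3 / 1.19935 ≈ 14.4245 mm.
Vertical AOV = 2·arctan(13 / (2 × 14.4245)) = 2·arctan(0.45062) ≈ 48.5147°.

48.515°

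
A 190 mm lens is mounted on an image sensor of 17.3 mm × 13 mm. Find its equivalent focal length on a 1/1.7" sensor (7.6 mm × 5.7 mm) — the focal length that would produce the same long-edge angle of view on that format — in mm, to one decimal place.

Equal angle of view means equal width/f ratio, so f₂ = f₁ · (width₂/width₁) = 190 × 7.6/17.3.
f₂ = 190 × 0.43931 ≈ 83.468 mm.

83.5 mm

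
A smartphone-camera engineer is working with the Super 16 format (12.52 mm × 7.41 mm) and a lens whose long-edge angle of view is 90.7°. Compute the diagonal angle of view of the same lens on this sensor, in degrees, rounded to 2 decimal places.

99.26°

From the long-edge AOV: f = 12.52 / (2·tan(45.35°)) = 12.52 / 2.02459 ≈ 6.1840 mm.
Sensor diagonal = √(12.52² + 7.41²) = √211.6585 ≈ 14.5485 mm.
Diagonal AOV = 2·arctan(14.5485 / (2 × 6.1840)) = 2·arctan(1.17630) ≈ 99.2629°.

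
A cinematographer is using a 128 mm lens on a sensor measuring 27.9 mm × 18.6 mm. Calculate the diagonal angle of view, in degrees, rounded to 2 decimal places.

Sensor diagonal = √(27.9² + 18.6²) = √1124.3700 ≈ 33.5316 mm.
Angle of view α = 2·arctan(d/2f) with d = 33.5316 mm and f = 128 mm.
d/2f = 0.13098; arctan(0.13098) ≈ 7.4623°, so α ≈ 14.9246°.

14.92°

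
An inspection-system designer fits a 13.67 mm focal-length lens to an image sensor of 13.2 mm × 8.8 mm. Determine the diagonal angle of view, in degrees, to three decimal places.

60.250°

Sensor diagonal = √(13.2² + 8.8²) = √251.6800 ≈ 15.8644 mm.
Angle of view α = 2·arctan(d/2f) with d = 15.8644 mm and f = 13.67 mm.
d/2f = 0.58026; arctan(0.58026) ≈ 30.1251°, so α ≈ 60.2501°.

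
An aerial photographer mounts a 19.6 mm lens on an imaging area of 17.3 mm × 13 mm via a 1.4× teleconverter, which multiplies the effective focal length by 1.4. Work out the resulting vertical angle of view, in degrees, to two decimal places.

Effective focal length f = 19.6 × 1.4 = 27.44 mm.
α = 2·arctan(13 / (2 × 27.44)) = 2·arctan(0.23688) ≈ 26.6532°.

26.65°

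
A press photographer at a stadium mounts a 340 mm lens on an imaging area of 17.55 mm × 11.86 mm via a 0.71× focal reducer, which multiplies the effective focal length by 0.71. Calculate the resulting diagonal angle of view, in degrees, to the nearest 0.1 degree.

Effective focal length f = 340 × 0.71 = 241.4 mm.
Sensor diagonal = √(17.55² + 11.86²) = √448.6621 ≈ 21.1816 mm.
α = 2·arctan(21.182 / (2 × 241.4)) = 2·arctan(0.04387) ≈ 5.0242°.

5.0°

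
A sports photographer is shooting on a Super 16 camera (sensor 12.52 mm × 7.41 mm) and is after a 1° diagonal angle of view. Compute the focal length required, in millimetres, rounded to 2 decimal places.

Sensor diagonal = √(12.52² + 7.41²) = √211.6585 ≈ 14.5485 mm.
From α = 2·arctan(d/2f) we get f = d / (2·tan(α/2)).
With d = 14.5485 mm and α/2 = 0.5°, tan(α/2) ≈ 0.00873, so f ≈ 14.5485 / 0.01745 ≈ 833.5458 mm.

833.55 mm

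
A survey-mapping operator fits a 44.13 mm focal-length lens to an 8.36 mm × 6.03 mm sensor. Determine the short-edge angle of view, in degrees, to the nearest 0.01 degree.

Angle of view α = 2·arctan(h/2f) with h = 6.03 mm and f = 44.13 mm.
h/2f = 0.06832; arctan(0.06832) ≈ 3.9084°, so α ≈ 7.8168°.

7.82°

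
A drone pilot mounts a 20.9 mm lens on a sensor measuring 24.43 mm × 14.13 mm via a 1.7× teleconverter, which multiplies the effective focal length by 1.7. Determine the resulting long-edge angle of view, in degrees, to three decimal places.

37.945°

Effective focal length f = 20.9 × 1.7 = 35.53 mm.
α = 2·arctan(24.43 / (2 × 35.53)) = 2·arctan(0.34379) ≈ 37.9453°.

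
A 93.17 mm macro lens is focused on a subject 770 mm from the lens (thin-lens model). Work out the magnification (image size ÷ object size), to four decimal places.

0.1377×

Thin lens: 1/f = 1/dₒ + 1/dᵢ → 1/dᵢ = 1/93.17 − 1/770 = 0.0094344 mm⁻¹, so dᵢ ≈ 105.9954 mm.
Magnification m = dᵢ/dₒ = 105.9954/770 ≈ 0.13766.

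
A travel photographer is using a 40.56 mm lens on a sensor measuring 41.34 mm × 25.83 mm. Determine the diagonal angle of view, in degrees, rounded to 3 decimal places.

Sensor diagonal = √(41.34² + 25.83²) = √2376.1845 ≈ 48.7461 mm.
Angle of view α = 2·arctan(d/2f) with d = 48.7461 mm and f = 40.56 mm.
d/2f = 0.60091; arctan(0.60091) ≈ 31.0022°, so α ≈ 62.0045°.

62.004°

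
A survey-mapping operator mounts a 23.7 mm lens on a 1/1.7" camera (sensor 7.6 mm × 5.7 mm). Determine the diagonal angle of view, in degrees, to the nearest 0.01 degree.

22.67°

Sensor diagonal = √(7.6² + 5.7²) = √90.2500 ≈ 9.5000 mm.
Angle of view α = 2·arctan(d/2f) with d = 9.5000 mm and f = 23.7 mm.
d/2f = 0.20042; arctan(0.20042) ≈ 11.3332°, so α ≈ 22.6664°.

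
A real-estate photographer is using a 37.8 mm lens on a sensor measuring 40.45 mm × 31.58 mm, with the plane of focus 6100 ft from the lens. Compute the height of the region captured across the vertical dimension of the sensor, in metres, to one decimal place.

dₒ: 6100 ft × 304.8 mm/ft = 1859279.94 mm.
Similar triangles through the lens centre give W/dₒ = h/dᵢ; with 1/f = 1/dₒ + 1/dᵢ this gives W = h·(dₒ − f)/f.
W = 31.58 mm × (1.85928e+06 − 37.8) / 37.8 = 31.58 × 49186.3000 ≈ 1553303.354 mm = 1553.3 m.

1553.3 m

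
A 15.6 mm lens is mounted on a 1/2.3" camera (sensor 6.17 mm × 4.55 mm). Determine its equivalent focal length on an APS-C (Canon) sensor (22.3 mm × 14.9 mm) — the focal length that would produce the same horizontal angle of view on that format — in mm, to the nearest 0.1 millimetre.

Equal angle of view means equal width/f ratio, so f₂ = f₁ · (width₂/width₁) = 15.6 × 22.3/6.17.
f₂ = 15.6 × 3.61426 ≈ 56.382 mm.

56.4 mm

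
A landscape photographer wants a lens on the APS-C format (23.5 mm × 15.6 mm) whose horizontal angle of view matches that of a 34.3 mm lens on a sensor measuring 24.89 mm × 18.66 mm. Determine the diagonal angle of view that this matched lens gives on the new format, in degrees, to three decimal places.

Equal horizontal AOV ⇒ f₂ = f₁ · 23.5/24.89 = 34.3 × 0.94415 ≈ 32.3845 mm.
Sensor diagonal = √(23.5² + 15.6²) = √795.6100 ≈ 28.2066 mm.
Diagonal AOV on the new format = 2·arctan(28.2066 / (2 × 32.3845)) = 2·arctan(0.43549) ≈ 47.0658°.

47.066°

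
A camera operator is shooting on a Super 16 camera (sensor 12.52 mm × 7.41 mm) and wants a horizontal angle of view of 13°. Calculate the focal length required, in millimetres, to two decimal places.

From α = 2·arctan(w/2f) we get f = w / (2·tan(α/2)).
With w = 12.52 mm and α/2 = 6.5°, tan(α/2) ≈ 0.11394, so f ≈ 12.52 / 0.22787 ≈ 54.9433 mm.

54.94 mm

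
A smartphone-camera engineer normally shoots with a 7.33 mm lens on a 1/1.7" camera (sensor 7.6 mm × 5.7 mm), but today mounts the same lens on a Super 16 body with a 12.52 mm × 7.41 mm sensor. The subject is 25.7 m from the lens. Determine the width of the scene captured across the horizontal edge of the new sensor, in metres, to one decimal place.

The focal length stays 7.33 mm; the relevant sensor dimension is now w = 12.52 mm. Object distance dₒ = 25.7 m = 25700 mm.
Thin-lens field width W = w·(dₒ − f)/f = 12.52 × (25700 − 7.33)/7.33 ≈ 43884.342 mm = 43.8843 m.

43.9 m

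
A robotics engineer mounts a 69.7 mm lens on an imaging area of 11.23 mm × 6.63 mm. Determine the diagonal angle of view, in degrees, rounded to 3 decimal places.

Sensor diagonal = √(11.23² + 6.63²) = √170.0698 ≈ 13.0411 mm.
Angle of view α = 2·arctan(d/2f) with d = 13.0411 mm and f = 69.7 mm.
d/2f = 0.09355; arctan(0.09355) ≈ 5.3446°, so α ≈ 10.6891°.

10.689°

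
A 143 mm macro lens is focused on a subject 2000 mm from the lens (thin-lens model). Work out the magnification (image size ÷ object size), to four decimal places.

Thin lens: 1/f = 1/dₒ + 1/dᵢ → 1/dᵢ = 1/143 − 1/2000 = 0.0064930 mm⁻¹, so dᵢ ≈ 154.0118 mm.
Magnification m = dᵢ/dₒ = 154.0118/2000 ≈ 0.07701.

0.0770×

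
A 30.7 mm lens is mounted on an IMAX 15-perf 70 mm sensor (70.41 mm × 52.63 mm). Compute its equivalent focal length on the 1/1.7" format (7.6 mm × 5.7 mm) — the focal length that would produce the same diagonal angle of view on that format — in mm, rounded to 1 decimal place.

3.3 mm

Sensor diagonal = √(70.41² + 52.63²) = √7727.4850 ≈ 87.9061 mm.
Sensor diagonal = √(7.6² + 5.7²) = √90.2500 ≈ 9.5000 mm.
Equal angle of view means equal diagonal/f ratio, so f₂ = f₁ · (diagonal₂/diagonal₁) = 30.7 × 9.5000/87.9061.
f₂ = 30.7 × 0.10807 ≈ 3.318 mm.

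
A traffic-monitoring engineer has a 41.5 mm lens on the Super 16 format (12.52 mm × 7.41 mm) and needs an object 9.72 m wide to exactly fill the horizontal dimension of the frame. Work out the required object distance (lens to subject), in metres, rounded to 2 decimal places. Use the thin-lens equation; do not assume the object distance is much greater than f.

32.26 m

W: 9.72 m = 9720 mm.
Magnification m = w/W = dᵢ/dₒ; combined with 1/f = 1/dₒ + 1/dᵢ this gives dₒ = f·(1 + W/w).
dₒ = 41.5 mm × (1 + 9720/12.52) = 41.5 × 777.3578 ≈ 32260.350 mm = 32.2603 m.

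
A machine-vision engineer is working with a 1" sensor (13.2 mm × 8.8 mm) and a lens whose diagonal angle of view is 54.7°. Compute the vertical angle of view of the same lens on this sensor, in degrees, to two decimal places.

32.02°

Sensor diagonal = √(13.2² + 8.8²) = √251.6800 ≈ 15.8644 mm.
From the diagonal AOV: f = 15.8644 / (2·tan(27.35°)) = 15.8644 / 1.03449 ≈ 15.3355 mm.
Vertical AOV = 2·arctan(8.8 / (2 × 15.3355)) = 2·arctan(0.28692) ≈ 32.0180°.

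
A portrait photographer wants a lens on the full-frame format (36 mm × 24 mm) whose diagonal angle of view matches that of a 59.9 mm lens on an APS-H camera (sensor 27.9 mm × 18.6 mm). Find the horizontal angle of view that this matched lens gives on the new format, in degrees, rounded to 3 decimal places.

Sensor diagonal = √(27.9² + 18.6²) = √1124.3700 ≈ 33.5316 mm.
Sensor diagonal = √(36² + 24²) = √1872.0000 ≈ 43.2666 mm.
Equal diagonal AOV ⇒ f₂ = f₁ · 43.2666/33.5316 = 59.9 × 1.29032 ≈ 77.2903 mm.
Horizontal AOV on the new format = 2·arctan(36 / (2 × 77.2903)) = 2·arctan(0.23289) ≈ 26.2197°.

26.220°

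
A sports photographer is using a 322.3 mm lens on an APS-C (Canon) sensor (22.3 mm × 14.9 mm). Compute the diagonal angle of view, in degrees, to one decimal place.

Sensor diagonal = √(22.3² + 14.9²) = √719.3000 ≈ 26.8198 mm.
Angle of view α = 2·arctan(d/2f) with d = 26.8198 mm and f = 322.3 mm.
d/2f = 0.04161; arctan(0.04161) ≈ 2.3825°, so α ≈ 4.7650°.

4.8°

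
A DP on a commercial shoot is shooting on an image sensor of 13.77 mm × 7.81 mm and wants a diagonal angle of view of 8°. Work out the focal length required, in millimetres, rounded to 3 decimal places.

113.194 mm

Sensor diagonal = √(13.77² + 7.81²) = √250.6090 ≈ 15.8306 mm.
From α = 2·arctan(d/2f) we get f = d / (2·tan(α/2)).
With d = 15.8306 mm and α/2 = 4°, tan(α/2) ≈ 0.06993, so f ≈ 15.8306 / 0.13985 ≈ 113.1943 mm.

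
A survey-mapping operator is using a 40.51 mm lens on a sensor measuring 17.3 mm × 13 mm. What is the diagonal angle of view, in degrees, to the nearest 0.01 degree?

29.91°

Sensor diagonal = √(17.3² + 13²) = √468.2900 ≈ 21.6400 mm.
Angle of view α = 2·arctan(d/2f) with d = 21.6400 mm and f = 40.51 mm.
d/2f = 0.26709; arctan(0.26709) ≈ 14.9543°, so α ≈ 29.9086°.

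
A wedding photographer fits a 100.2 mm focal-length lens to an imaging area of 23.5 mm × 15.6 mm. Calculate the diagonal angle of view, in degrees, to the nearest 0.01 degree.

16.02°

Sensor diagonal = √(23.5² + 15.6²) = √795.6100 ≈ 28.2066 mm.
Angle of view α = 2·arctan(d/2f) with d = 28.2066 mm and f = 100.2 mm.
d/2f = 0.14075; arctan(0.14075) ≈ 8.0118°, so α ≈ 16.0236°.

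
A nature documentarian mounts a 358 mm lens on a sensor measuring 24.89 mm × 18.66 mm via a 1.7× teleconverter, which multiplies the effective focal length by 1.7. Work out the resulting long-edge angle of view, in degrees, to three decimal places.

2.343°

Effective focal length f = 358 × 1.7 = 608.6 mm.
α = 2·arctan(24.89 / (2 × 608.6)) = 2·arctan(0.02045) ≈ 2.3429°.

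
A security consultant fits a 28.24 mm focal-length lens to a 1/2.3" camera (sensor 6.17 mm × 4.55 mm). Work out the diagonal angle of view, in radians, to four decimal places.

Sensor diagonal = √(6.17² + 4.55²) = √58.7714 ≈ 7.6663 mm.
Angle of view α = 2·arctan(d/2f) with d = 7.6663 mm and f = 28.24 mm.
d/2f = 0.13573; arctan(0.13573) ≈ 0.1349 rad, so α ≈ 0.2698 rad.

0.2698 rad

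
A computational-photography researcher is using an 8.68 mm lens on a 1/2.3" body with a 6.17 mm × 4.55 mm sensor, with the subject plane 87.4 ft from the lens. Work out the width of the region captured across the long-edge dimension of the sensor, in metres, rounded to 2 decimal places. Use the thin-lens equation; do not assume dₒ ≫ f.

18.93 m

dₒ: 87.4 ft × 304.8 mm/ft = 26639.52 mm.
Similar triangles through the lens centre give W/dₒ = w/dᵢ; with 1/f = 1/dₒ + 1/dᵢ this gives W = w·(dₒ − f)/f.
W = 6.17 mm × (26639.5 − 8.68) / 8.68 = 6.17 × 3068.0690 ≈ 18929.986 mm = 18.93 m.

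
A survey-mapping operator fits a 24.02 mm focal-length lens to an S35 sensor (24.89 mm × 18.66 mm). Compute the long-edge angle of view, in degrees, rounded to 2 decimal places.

Angle of view α = 2·arctan(w/2f) with w = 24.89 mm and f = 24.02 mm.
w/2f = 0.51811; arctan(0.51811) ≈ 27.3891°, so α ≈ 54.7782°.

54.78°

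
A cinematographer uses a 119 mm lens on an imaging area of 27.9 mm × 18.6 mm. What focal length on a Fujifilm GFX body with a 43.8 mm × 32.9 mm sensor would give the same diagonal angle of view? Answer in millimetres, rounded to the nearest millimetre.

Sensor diagonal = √(27.9² + 18.6²) = √1124.3700 ≈ 33.5316 mm.
Sensor diagonal = √(43.8² + 32.9²) = √3000.8500 ≈ 54.7800 mm.
Equal angle of view means equal diagonal/f ratio, so f₂ = f₁ · (diagonal₂/diagonal₁) = 119 × 54.7800/33.5316.
f₂ = 119 × 1.63368 ≈ 194.408 mm.

194 mm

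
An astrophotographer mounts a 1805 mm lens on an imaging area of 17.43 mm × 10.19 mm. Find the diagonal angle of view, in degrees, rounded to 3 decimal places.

0.641°

Sensor diagonal = √(17.43² + 10.19²) = √407.6410 ≈ 20.1901 mm.
Angle of view α = 2·arctan(d/2f) with d = 20.1901 mm and f = 1805 mm.
d/2f = 0.00559; arctan(0.00559) ≈ 0.3204°, so α ≈ 0.6409°.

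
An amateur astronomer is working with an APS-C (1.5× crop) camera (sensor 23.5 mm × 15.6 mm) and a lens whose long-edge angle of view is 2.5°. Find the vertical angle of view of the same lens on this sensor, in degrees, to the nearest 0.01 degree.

1.66°

From the long-edge AOV: f = 23.5 / (2·tan(1.25°)) = 23.5 / 0.04364 ≈ 538.4949 mm.
Vertical AOV = 2·arctan(15.6 / (2 × 538.4949)) = 2·arctan(0.01448) ≈ 1.6597°.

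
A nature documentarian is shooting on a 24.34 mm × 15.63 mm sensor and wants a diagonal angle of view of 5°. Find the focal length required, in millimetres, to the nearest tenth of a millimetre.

Sensor diagonal = √(24.34² + 15.63²) = √836.7325 ≈ 28.9263 mm.
From α = 2·arctan(d/2f) we get f = d / (2·tan(α/2)).
With d = 28.9263 mm and α/2 = 2.5°, tan(α/2) ≈ 0.04366, so f ≈ 28.9263 / 0.08732 ≈ 331.2609 mm.

331.3 mm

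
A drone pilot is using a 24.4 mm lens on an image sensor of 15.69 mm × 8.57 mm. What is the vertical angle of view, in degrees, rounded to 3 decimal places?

19.921°

Angle of view α = 2·arctan(h/2f) with h = 8.57 mm and f = 24.4 mm.
h/2f = 0.17561; arctan(0.17561) ≈ 9.9604°, so α ≈ 19.9208°.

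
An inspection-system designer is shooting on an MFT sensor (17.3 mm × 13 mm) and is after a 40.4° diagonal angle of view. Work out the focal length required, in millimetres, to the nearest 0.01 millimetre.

29.41 mm

Sensor diagonal = √(17.3² + 13²) = √468.2900 ≈ 21.6400 mm.
From α = 2·arctan(d/2f) we get f = d / (2·tan(α/2)).
With d = 21.6400 mm and α/2 = 20.2°, tan(α/2) ≈ 0.36793, so f ≈ 21.6400 / 0.73586 ≈ 29.4079 mm.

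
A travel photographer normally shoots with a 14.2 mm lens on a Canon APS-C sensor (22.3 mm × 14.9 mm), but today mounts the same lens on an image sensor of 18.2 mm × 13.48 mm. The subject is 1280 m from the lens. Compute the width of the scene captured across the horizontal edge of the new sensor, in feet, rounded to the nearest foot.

5382 ft

The focal length stays 14.2 mm; the relevant sensor dimension is now w = 18.2 mm. Object distance dₒ = 1280 m = 1.28e+06 mm.
Thin-lens field width W = w·(dₒ − f)/f = 18.2 × (1.28e+06 − 14.2)/14.2 ≈ 1640545.180 mm = 1640545.180/304.8 ft = 5382.37 ft.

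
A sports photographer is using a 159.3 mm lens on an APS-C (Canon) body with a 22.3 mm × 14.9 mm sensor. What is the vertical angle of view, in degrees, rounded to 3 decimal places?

Angle of view α = 2·arctan(h/2f) with h = 14.9 mm and f = 159.3 mm.
h/2f = 0.04677; arctan(0.04677) ≈ 2.6776°, so α ≈ 5.3552°.

5.355°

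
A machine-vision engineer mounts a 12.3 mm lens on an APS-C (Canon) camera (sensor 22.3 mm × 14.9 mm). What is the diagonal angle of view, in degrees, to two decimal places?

Sensor diagonal = √(22.3² + 14.9²) = √719.3000 ≈ 26.8198 mm.
Angle of view α = 2·arctan(d/2f) with d = 26.8198 mm and f = 12.3 mm.
d/2f = 1.09023; arctan(1.09023) ≈ 47.4719°, so α ≈ 94.9438°.

94.94°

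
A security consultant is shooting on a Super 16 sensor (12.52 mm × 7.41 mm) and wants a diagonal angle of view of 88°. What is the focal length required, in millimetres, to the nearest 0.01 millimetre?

7.53 mm

Sensor diagonal = √(12.52² + 7.41²) = √211.6585 ≈ 14.5485 mm.
From α = 2·arctan(d/2f) we get f = d / (2·tan(α/2)).
With d = 14.5485 mm and α/2 = 44°, tan(α/2) ≈ 0.96569, so f ≈ 14.5485 / 1.93138 ≈ 7.5327 mm.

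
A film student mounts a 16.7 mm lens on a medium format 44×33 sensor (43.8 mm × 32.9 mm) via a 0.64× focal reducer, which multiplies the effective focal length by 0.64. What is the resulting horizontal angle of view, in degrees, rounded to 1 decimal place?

128.0°

Effective focal length f = 16.7 × 0.64 = 10.688 mm.
α = 2·arctan(43.8 / (2 × 10.688)) = 2·arctan(2.04903) ≈ 127.9719°.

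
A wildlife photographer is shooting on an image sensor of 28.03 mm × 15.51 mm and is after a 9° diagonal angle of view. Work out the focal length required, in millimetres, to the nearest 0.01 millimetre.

203.52 mm

Sensor diagonal = √(28.03² + 15.51²) = √1026.2410 ≈ 32.0350 mm.
From α = 2·arctan(d/2f) we get f = d / (2·tan(α/2)).
With d = 32.0350 mm and α/2 = 4.5°, tan(α/2) ≈ 0.07870, so f ≈ 32.0350 / 0.15740 ≈ 203.5216 mm.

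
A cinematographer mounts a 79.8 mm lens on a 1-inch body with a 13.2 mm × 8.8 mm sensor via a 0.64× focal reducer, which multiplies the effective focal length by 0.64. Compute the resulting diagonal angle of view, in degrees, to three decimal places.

Effective focal length f = 79.8 × 0.64 = 51.072 mm.
Sensor diagonal = √(13.2² + 8.8²) = √251.6800 ≈ 15.8644 mm.
α = 2·arctan(15.864 / (2 × 51.072)) = 2·arctan(0.15531) ≈ 17.6566°.

17.657°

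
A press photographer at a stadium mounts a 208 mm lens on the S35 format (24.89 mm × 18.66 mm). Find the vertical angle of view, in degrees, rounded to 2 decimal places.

Angle of view α = 2·arctan(h/2f) with h = 18.66 mm and f = 208 mm.
h/2f = 0.04486; arctan(0.04486) ≈ 2.5683°, so α ≈ 5.1366°.

5.14°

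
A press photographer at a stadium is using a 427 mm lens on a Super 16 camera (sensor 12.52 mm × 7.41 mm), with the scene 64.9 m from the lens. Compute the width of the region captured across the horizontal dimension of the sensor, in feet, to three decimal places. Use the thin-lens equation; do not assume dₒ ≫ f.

dₒ: 64.9 m = 64900 mm.
Similar triangles through the lens centre give W/dₒ = w/dᵢ; with 1/f = 1/dₒ + 1/dᵢ this gives W = w·(dₒ − f)/f.
W = 12.52 mm × (64900 − 427) / 427 = 12.52 × 150.9906 ≈ 1890.403 mm = 1890.403/304.8 ft = 6.20211 ft.

6.202 ft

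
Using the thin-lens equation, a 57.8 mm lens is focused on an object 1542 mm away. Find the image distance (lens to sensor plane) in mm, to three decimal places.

60.051 mm

1/dᵢ = 1/f − 1/dₒ = 1/57.8 − 1/1542 = 0.0166525 mm⁻¹.
dᵢ = 1/0.0166525 ≈ 60.0509 mm.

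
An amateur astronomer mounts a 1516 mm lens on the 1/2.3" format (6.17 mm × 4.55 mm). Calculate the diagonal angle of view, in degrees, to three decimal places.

0.290°

Sensor diagonal = √(6.17² + 4.55²) = √58.7714 ≈ 7.6663 mm.
Angle of view α = 2·arctan(d/2f) with d = 7.6663 mm and f = 1516 mm.
d/2f = 0.00253; arctan(0.00253) ≈ 0.1449°, so α ≈ 0.2897°.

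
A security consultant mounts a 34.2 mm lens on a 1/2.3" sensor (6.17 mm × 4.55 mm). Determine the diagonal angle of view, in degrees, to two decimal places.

12.79°

Sensor diagonal = √(6.17² + 4.55²) = √58.7714 ≈ 7.6663 mm.
Angle of view α = 2·arctan(d/2f) with d = 7.6663 mm and f = 34.2 mm.
d/2f = 0.11208; arctan(0.11208) ≈ 6.3950°, so α ≈ 12.7900°.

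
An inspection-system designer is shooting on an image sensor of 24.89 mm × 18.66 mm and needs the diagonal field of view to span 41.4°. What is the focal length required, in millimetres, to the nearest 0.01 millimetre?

41.16 mm

Sensor diagonal = √(24.89² + 18.66²) = √967.7077 ≈ 31.1080 mm.
From α = 2·arctan(d/2f) we get f = d / (2·tan(α/2)).
With d = 31.1080 mm and α/2 = 20.7°, tan(α/2) ≈ 0.37787, so f ≈ 31.1080 / 0.75574 ≈ 41.1625 mm.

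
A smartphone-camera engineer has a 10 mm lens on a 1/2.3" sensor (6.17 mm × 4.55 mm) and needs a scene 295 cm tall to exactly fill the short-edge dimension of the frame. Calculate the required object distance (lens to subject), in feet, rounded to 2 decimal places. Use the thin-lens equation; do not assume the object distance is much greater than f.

W: 295 cm = 2950 mm.
Magnification m = h/W = dᵢ/dₒ; combined with 1/f = 1/dₒ + 1/dᵢ this gives dₒ = f·(1 + W/h).
dₒ = 10 mm × (1 + 2950/4.55) = 10 × 649.3516 ≈ 6493.516 mm = 6493.516/304.8 ft = 21.3042 ft.

21.30 ft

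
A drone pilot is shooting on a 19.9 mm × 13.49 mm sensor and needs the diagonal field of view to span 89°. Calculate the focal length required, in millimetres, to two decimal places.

Sensor diagonal = √(19.9² + 13.49²) = √577.9901 ≈ 24.0414 mm.
From α = 2·arctan(d/2f) we get f = d / (2·tan(α/2)).
With d = 24.0414 mm and α/2 = 44.5°, tan(α/2) ≈ 0.98270, so f ≈ 24.0414 / 1.96539 ≈ 12.2324 mm.

12.23 mm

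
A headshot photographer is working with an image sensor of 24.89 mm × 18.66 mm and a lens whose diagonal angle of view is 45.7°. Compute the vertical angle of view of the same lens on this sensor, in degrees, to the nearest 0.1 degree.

Sensor diagonal = √(24.89² + 18.66²) = √967.7077 ≈ 31.1080 mm.
From the diagonal AOV: f = 31.1080 / (2·tan(22.85°)) = 31.1080 / 0.84278 ≈ 36.9113 mm.
Vertical AOV = 2·arctan(18.66 / (2 × 36.9113)) = 2·arctan(0.25277) ≈ 28.3708°.

28.4°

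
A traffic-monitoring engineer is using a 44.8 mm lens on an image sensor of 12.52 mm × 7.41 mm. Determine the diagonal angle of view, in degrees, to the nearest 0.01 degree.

18.45°

Sensor diagonal = √(12.52² + 7.41²) = √211.6585 ≈ 14.5485 mm.
Angle of view α = 2·arctan(d/2f) with d = 14.5485 mm and f = 44.8 mm.
d/2f = 0.16237; arctan(0.16237) ≈ 9.2227°, so α ≈ 18.4454°.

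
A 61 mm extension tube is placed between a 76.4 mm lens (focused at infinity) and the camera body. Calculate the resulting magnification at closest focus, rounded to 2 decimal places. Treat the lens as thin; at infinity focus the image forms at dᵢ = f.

The tube moves the image plane from f to f + e, so dᵢ = 76.4 + 61 = 137.4 mm. Focus is achieved when 1/f = 1/dₒ + 1/dᵢ, giving dₒ = 1/(1/f − 1/(f+e)).
Magnification m = dᵢ/dₒ = (f+e)·(1/f − 1/(f+e)) = e/f = 61/76.4 ≈ 0.7984.

0.80×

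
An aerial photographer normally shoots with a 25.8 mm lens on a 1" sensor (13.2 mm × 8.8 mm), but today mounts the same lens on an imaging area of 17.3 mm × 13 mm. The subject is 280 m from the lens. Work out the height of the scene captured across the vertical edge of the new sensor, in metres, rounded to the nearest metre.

141 m

The focal length stays 25.8 mm; the relevant sensor dimension is now h = 13 mm. Object distance dₒ = 280 m = 280000 mm.
Thin-lens field height W = h·(dₒ − f)/f = 13 × (280000 − 25.8)/25.8 ≈ 141072.271 mm = 141.072 m.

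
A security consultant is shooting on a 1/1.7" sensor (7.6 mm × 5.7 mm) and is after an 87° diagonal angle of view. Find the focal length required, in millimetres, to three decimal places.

Sensor diagonal = √(7.6² + 5.7²) = √90.2500 ≈ 9.5000 mm.
From α = 2·arctan(d/2f) we get f = d / (2·tan(α/2)).
With d = 9.5000 mm and α/2 = 43.5°, tan(α/2) ≈ 0.94896, so f ≈ 9.5000 / 1.89793 ≈ 5.0055 mm.

5.005 mm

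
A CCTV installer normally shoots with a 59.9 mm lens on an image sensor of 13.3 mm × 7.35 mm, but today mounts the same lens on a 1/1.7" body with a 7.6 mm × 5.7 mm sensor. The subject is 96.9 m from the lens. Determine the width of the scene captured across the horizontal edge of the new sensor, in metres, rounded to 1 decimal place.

12.3 m

The focal length stays 59.9 mm; the relevant sensor dimension is now w = 7.6 mm. Object distance dₒ = 96.9 m = 96900 mm.
Thin-lens field width W = w·(dₒ − f)/f = 7.6 × (96900 − 59.9)/59.9 ≈ 12286.891 mm = 12.2869 m.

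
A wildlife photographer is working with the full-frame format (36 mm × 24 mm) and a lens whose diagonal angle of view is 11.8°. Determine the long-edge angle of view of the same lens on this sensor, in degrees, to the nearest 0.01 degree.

Sensor diagonal = √(36² + 24²) = √1872.0000 ≈ 43.2666 mm.
From the diagonal AOV: f = 43.2666 / (2·tan(5.9°)) = 43.2666 / 0.20668 ≈ 209.3412 mm.
Long-edge AOV = 2·arctan(36 / (2 × 209.3412)) = 2·arctan(0.08598) ≈ 9.8289°.

9.83°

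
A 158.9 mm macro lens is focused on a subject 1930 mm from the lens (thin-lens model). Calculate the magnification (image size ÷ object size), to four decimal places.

0.0897×

Thin lens: 1/f = 1/dₒ + 1/dᵢ → 1/dᵢ = 1/158.9 − 1/1930 = 0.0057751 mm⁻¹, so dᵢ ≈ 173.1562 mm.
Magnification m = dᵢ/dₒ = 173.1562/1930 ≈ 0.08972.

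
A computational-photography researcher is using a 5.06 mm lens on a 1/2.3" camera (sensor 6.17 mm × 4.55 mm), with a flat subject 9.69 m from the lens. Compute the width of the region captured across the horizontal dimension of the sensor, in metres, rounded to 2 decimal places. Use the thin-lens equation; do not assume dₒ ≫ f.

11.81 m

dₒ: 9.69 m = 9690 mm.
Similar triangles through the lens centre give W/dₒ = w/dᵢ; with 1/f = 1/dₒ + 1/dᵢ this gives W = w·(dₒ − f)/f.
W = 6.17 mm × (9690 − 5.06) / 5.06 = 6.17 × 1914.0198 ≈ 11809.502 mm = 11.8095 m.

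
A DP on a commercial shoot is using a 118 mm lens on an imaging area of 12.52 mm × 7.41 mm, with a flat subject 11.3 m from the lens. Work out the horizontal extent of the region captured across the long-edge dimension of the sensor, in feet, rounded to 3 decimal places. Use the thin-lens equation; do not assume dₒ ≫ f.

3.892 ft

dₒ: 11.3 m = 11300 mm.
Similar triangles through the lens centre give W/dₒ = w/dᵢ; with 1/f = 1/dₒ + 1/dᵢ this gives W = w·(dₒ − f)/f.
W = 12.52 mm × (11300 − 118) / 118 = 12.52 × 94.7627 ≈ 1186.429 mm = 1186.429/304.8 ft = 3.89248 ft.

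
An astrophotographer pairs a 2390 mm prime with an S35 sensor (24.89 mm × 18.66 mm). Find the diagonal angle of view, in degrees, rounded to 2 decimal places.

0.75°

Sensor diagonal = √(24.89² + 18.66²) = √967.7077 ≈ 31.1080 mm.
Angle of view α = 2·arctan(d/2f) with d = 31.1080 mm and f = 2390 mm.
d/2f = 0.00651; arctan(0.00651) ≈ 0.3729°, so α ≈ 0.7457°.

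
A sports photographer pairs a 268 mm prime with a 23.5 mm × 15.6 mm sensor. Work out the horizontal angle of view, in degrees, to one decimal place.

5.0°

Angle of view α = 2·arctan(w/2f) with w = 23.5 mm and f = 268 mm.
w/2f = 0.04384; arctan(0.04384) ≈ 2.5104°, so α ≈ 5.0209°.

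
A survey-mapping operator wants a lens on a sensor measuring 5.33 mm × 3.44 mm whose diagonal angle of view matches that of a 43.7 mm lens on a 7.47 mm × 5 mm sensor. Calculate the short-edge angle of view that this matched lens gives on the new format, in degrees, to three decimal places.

6.384°

Sensor diagonal = √(7.47² + 5²) = √80.8009 ≈ 8.9889 mm.
Sensor diagonal = √(5.33² + 3.44²) = √40.2425 ≈ 6.3437 mm.
Equal diagonal AOV ⇒ f₂ = f₁ · 6.3437/8.9889 = 43.7 × 0.70572 ≈ 30.8401 mm.
Short-edge AOV on the new format = 2·arctan(3.44 / (2 × 30.8401)) = 2·arctan(0.05577) ≈ 6.3843°.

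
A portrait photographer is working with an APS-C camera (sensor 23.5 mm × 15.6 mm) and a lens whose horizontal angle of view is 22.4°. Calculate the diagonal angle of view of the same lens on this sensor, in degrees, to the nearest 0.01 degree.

From the horizontal AOV: f = 23.5 / (2·tan(11.2°)) = 23.5 / 0.39601 ≈ 59.3418 mm.
Sensor diagonal = √(23.5² + 15.6²) = √795.6100 ≈ 28.2066 mm.
Diagonal AOV = 2·arctan(28.2066 / (2 × 59.3418)) = 2·arctan(0.23766) ≈ 26.7380°.

26.74°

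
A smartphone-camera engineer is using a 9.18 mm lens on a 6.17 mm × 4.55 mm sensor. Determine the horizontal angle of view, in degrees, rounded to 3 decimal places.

Angle of view α = 2·arctan(w/2f) with w = 6.17 mm and f = 9.18 mm.
w/2f = 0.33606; arctan(0.33606) ≈ 18.5753°, so α ≈ 37.1505°.

37.151°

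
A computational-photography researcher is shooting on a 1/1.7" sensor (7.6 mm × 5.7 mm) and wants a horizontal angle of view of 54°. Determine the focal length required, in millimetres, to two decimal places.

From α = 2·arctan(w/2f) we get f = w / (2·tan(α/2)).
With w = 7.6 mm and α/2 = 27°, tan(α/2) ≈ 0.50953, so f ≈ 7.6 / 1.01905 ≈ 7.4579 mm.

7.46 mm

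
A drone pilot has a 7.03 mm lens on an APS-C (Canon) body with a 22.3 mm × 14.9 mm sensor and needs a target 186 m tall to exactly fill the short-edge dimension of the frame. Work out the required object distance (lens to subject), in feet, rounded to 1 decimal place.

287.9 ft

W: 186 m = 186000 mm.
Magnification m = h/W = dᵢ/dₒ; combined with 1/f = 1/dₒ + 1/dᵢ this gives dₒ = f·(1 + W/h).
dₒ = 7.03 mm × (1 + 186000/14.9) = 7.03 × 12484.2215 ≈ 87764.077 mm = 87764.077/304.8 ft = 287.94 ft.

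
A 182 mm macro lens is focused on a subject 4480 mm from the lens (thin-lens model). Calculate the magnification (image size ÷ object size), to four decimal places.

0.0423×

Thin lens: 1/f = 1/dₒ + 1/dᵢ → 1/dᵢ = 1/182 − 1/4480 = 0.0052713 mm⁻¹, so dᵢ ≈ 189.7068 mm.
Magnification m = dᵢ/dₒ = 189.7068/4480 ≈ 0.04235.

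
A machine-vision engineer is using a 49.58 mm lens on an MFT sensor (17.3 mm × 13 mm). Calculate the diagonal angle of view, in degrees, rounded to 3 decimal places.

24.622°

Sensor diagonal = √(17.3² + 13²) = √468.2900 ≈ 21.6400 mm.
Angle of view α = 2·arctan(d/2f) with d = 21.6400 mm and f = 49.58 mm.
d/2f = 0.21823; arctan(0.21823) ≈ 12.3108°, so α ≈ 24.6217°.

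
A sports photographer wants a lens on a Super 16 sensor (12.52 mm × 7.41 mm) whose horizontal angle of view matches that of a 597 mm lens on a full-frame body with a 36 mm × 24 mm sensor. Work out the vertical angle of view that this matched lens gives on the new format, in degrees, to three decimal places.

2.045°

Equal horizontal AOV ⇒ f₂ = f₁ · 12.52/36 = 597 × 0.34778 ≈ 207.6233 mm.
Vertical AOV on the new format = 2·arctan(7.41 / (2 × 207.6233)) = 2·arctan(0.01784) ≈ 2.0446°.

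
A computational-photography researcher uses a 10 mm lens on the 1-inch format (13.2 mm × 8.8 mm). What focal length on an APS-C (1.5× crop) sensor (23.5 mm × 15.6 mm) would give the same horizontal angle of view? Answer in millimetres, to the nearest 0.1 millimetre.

Equal angle of view means equal width/f ratio, so f₂ = f₁ · (width₂/width₁) = 10 × 23.5/13.2.
f₂ = 10 × 1.78030 ≈ 17.803 mm.

17.8 mm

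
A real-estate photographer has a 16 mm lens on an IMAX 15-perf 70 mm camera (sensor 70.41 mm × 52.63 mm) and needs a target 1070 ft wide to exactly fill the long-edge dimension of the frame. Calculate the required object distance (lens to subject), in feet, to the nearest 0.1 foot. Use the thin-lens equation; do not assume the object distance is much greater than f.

243.2 ft

W: 1070 ft × 304.8 mm/ft = 326135.99 mm.
Magnification m = w/W = dᵢ/dₒ; combined with 1/f = 1/dₒ + 1/dᵢ this gives dₒ = f·(1 + W/w).
dₒ = 16 mm × (1 + 326136/70.41) = 16 × 4632.9555 ≈ 74127.289 mm = 74127.289/304.8 ft = 243.2 ft.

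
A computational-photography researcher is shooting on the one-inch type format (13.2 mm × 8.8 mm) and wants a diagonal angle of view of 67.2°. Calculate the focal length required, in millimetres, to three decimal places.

11.939 mm

Sensor diagonal = √(13.2² + 8.8²) = √251.6800 ≈ 15.8644 mm.
From α = 2·arctan(d/2f) we get f = d / (2·tan(α/2)).
With d = 15.8644 mm and α/2 = 33.6°, tan(α/2) ≈ 0.66440, so f ≈ 15.8644 / 1.32880 ≈ 11.9389 mm.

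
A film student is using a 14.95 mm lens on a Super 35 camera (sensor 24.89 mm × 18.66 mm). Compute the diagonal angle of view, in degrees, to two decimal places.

Sensor diagonal = √(24.89² + 18.66²) = √967.7077 ≈ 31.1080 mm.
Angle of view α = 2·arctan(d/2f) with d = 31.1080 mm and f = 14.95 mm.
d/2f = 1.04040; arctan(1.04040) ≈ 46.1343°, so α ≈ 92.2687°.

92.27°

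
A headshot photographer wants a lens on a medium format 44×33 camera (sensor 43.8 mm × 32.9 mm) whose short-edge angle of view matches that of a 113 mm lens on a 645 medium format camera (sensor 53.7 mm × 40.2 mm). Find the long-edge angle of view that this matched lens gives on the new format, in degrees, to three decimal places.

Equal short-edge AOV ⇒ f₂ = f₁ · 32.9/40.2 = 113 × 0.81841 ≈ 92.4801 mm.
Long-edge AOV on the new format = 2·arctan(43.8 / (2 × 92.4801)) = 2·arctan(0.23681) ≈ 26.6453°.

26.645°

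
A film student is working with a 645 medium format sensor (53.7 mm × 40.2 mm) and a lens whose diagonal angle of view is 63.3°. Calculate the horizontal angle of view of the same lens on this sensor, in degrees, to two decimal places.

52.53°

Sensor diagonal = √(53.7² + 40.2²) = √4499.7300 ≈ 67.0800 mm.
From the diagonal AOV: f = 67.0800 / (2·tan(31.65°)) = 67.0800 / 1.23282 ≈ 54.4121 mm.
Horizontal AOV = 2·arctan(53.7 / (2 × 54.4121)) = 2·arctan(0.49346) ≈ 52.5287°.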